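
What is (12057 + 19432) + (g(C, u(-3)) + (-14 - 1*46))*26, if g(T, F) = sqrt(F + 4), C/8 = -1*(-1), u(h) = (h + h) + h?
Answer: 29929 + 26*I*sqrt(5) ≈ 29929.0 + 58.138*I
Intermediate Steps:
u(h) = 3*h (u(h) = 2*h + h = 3*h)
C = 8 (C = 8*(-1*(-1)) = 8*1 = 8)
g(T, F) = sqrt(4 + F)
(12057 + 19432) + (g(C, u(-3)) + (-14 - 1*46))*26 = (12057 + 19432) + (sqrt(4 + 3*(-3)) + (-14 - 1*46))*26 = 31489 + (sqrt(4 - 9) + (-14 - 46))*26 = 31489 + (sqrt(-5) - 60)*26 = 31489 + (I*sqrt(5) - 60)*26 = 31489 + (-60 + I*sqrt(5))*26 = 31489 + (-1560 + 26*I*sqrt(5)) = 29929 + 26*I*sqrt(5)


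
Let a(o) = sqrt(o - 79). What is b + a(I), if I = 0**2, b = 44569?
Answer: 44569 + I*sqrt(79) ≈ 44569.0 + 8.8882*I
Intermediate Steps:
I = 0
a(o) = sqrt(-79 + o)
b + a(I) = 44569 + sqrt(-79 + 0) = 44569 + sqrt(-79) = 44569 + I*sqrt(79)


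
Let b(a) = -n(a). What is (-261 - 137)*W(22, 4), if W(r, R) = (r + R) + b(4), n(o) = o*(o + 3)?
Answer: 796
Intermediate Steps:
n(o) = o*(3 + o)
b(a) = -a*(3 + a)
W(r, R) = -28 + R + r (W(r, R) = (r + R) - 1*4*(3 + 4) = (R + r) - 1*4*7 = (R + r) - 28 = -28 + R + r)
(-261 - 137)*W(22, 4) = (-261 - 137)*(-28 + 4 + 22) = -398*(-2) = 796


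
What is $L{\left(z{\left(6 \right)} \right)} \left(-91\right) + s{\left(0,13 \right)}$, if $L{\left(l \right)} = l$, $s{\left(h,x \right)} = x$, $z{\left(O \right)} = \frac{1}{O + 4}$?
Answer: $\frac{39}{10} \approx 3.9$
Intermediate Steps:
$z{\left(O \right)} = \frac{1}{4 + O}$
$L{\left(z{\left(6 \right)} \right)} \left(-91\right) + s{\left(0,13 \right)} = \frac{1}{4 + 6} \left(-91\right) + 13 = \frac{1}{10} \left(-91\right) + 13 = - \frac{91}{10} + 13 = \frac{39}{10}$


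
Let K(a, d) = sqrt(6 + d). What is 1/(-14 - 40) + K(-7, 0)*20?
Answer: -1/54 + 20*sqrt(6) ≈ 48.971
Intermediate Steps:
1/(-14 - 40) + K(-7, 0)*20 = 1/(-14 - 40) + sqrt(6 + 0)*20 = 1/(-54) + sqrt(6)*20 = -1/54 + 20*sqrt(6)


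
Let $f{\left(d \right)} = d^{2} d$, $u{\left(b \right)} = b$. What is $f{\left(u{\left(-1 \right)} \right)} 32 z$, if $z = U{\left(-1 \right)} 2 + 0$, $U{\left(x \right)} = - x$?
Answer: $-64$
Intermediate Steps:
$f{\left(d \right)} = d^{3}$
$z = 2$ ($z = \left(-1\right) \left(-1\right) 2 + 0 = 1 \cdot 2 + 0 = 2 + 0 = 2$)
$f{\left(u{\left(-1 \right)} \right)} 32 z = \left(-1\right)^{3} \cdot 32 \cdot 2 = \left(-1\right) 32 \cdot 2 = \left(-32\right) 2 = -64$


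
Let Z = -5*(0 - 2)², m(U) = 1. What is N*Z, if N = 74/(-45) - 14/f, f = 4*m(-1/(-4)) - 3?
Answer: 2816/9 ≈ 312.89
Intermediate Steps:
Z = -20 (Z = -5*(-2)² = -5*4 = -20)
f = 1 (f = 4*1 - 3 = 4 - 3 = 1)
N = -704/45 (N = 74/(-45) - 14/1 = 74*(-1/45) - 14*1 = -74/45 - 14 = -704/45 ≈ -15.644)
N*Z = -704/45*(-20) = 2816/9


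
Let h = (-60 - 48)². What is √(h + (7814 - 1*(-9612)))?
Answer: √29090 ≈ 170.56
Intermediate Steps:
h = 11664 (h = (-108)² = 11664)
√(h + (7814 - 1*(-9612))) = √(11664 + (7814 - 1*(-9612))) = √(11664 + (7814 + 9612)) = √(11664 + 17426) = √29090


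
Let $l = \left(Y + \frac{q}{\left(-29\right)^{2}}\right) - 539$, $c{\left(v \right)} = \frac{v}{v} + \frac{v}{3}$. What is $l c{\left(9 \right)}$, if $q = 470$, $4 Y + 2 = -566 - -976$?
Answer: $- \frac{1468188}{841} \approx -1745.8$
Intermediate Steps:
$Y = 102$ ($Y = - \frac{1}{2} + \frac{-566 - -976}{4} = - \frac{1}{2} + \frac{-566 + 976}{4} = - \frac{1}{2} + \frac{1}{4} \cdot 410 = - \frac{1}{2} + \frac{205}{2} = 102$)
$c{\left(v \right)} = 1 + \frac{v}{3}$ ($c{\left(v \right)} = 1 + v \frac{1}{3} = 1 + \frac{v}{3}$)
$l = - \frac{367047}{841}$ ($l = \left(102 + \frac{470}{\left(-29\right)^{2}}\right) - 539 = \left(102 + \frac{470}{841}\right) - 539 = \frac{86252}{841} - 539 = - \frac{367047}{841} \approx -436.44$)
$l c{\left(9 \right)} = - \frac{367047 \left(1 + \frac{1}{3} \cdot 9\right)}{841} = - \frac{367047 \left(1 + 3\right)}{841} = \left(- \frac{367047}{841}\right) 4 = - \frac{1468188}{841}$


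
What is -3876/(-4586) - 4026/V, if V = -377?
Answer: 9962244/864461 ≈ 11.524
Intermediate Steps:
-3876/(-4586) - 4026/V = -3876/(-4586) - 4026/(-377) = -3876*(-1/4586) - 4026*(-1/377) = 1938/2293 + 4026/377 = 9962244/864461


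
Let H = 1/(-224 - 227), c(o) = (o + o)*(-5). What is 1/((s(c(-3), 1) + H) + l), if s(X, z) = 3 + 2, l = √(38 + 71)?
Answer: -1016554/17090193 + 203401*√109/17090193 ≈ 0.064775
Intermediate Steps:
c(o) = -10*o (c(o) = (2*o)*(-5) = -10*o)
l = √109 ≈ 10.440
s(X, z) = 5
H = -1/451 (H = 1/(-451) = -1/451 ≈ -0.0022173)
1/((s(c(-3), 1) + H) + l) = 1/((5 - 1/451) + √109) = 1/(2254/451 + √109)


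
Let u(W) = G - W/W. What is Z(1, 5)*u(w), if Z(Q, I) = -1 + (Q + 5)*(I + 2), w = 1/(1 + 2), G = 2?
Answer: 41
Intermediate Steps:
w = 1/3 ≈ 0.33333
u(W) = 1 (u(W) = 2 - W/W = 2 - 1*1 = 2 - 1 = 1)
Z(Q, I) = -1 + (2 + I)*(5 + Q) (Z(Q, I) = -1 + (5 + Q)*(2 + I) = -1 + (2 + I)*(5 + Q))
Z(1, 5)*u(w) = (9 + 2*1 + 5*5 + 5*1)*1 = (9 + 2 + 25 + 5)*1 = 41*1 = 41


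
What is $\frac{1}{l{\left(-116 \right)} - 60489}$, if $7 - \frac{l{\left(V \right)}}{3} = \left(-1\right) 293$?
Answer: $- \frac{1}{59589} \approx -1.6782 \cdot 10^{-5}$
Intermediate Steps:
$l{\left(V \right)} = 900$ ($l{\left(V \right)} = 21 - 3 \left(\left(-1\right) 293\right) = 21 - -879 = 21 + 879 = 900$)
$\frac{1}{l{\left(-116 \right)} - 60489} = \frac{1}{900 - 60489} = \frac{1}{-59589} = - \frac{1}{59589}$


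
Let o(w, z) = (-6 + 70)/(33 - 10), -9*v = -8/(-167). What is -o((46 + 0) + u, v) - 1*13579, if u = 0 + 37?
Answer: -312381/23 ≈ -13582.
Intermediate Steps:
u = 37
v = -8/1503 (v = -(-8)/(9*(-167)) = -(-8)*(-1)/(9*167) = -1/9*8/167 = -8/1503 ≈ -0.0053227)
o(w, z) = 64/23
-o((46 + 0) + u, v) - 1*13579 = -1*64/23 - 1*13579 = -64/23 - 13579 = -312381/23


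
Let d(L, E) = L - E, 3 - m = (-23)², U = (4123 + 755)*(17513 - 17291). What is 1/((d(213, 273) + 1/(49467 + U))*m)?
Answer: 1132383/35738006954 ≈ 3.1686e-5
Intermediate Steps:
U = 1082916 (U = 4878*222 = 1082916)
m = -526 (m = 3 - 1*(-23)² = 3 - 1*529 = 3 - 529 = -526)
1/((d(213, 273) + 1/(49467 + U))*m) = 1/(((213 - 1*273) + 1/(49467 + 1082916))*(-526)) = -1/526/((213 - 273) + 1/1132383) = -1/526/(-60 + 1/1132383) = -1/526/(-67942979/1132383) = -1132383/67942979*(-1/526) = 1132383/35738006954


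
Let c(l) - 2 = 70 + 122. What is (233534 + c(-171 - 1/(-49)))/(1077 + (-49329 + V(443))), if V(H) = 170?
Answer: -116864/24041 ≈ -4.8610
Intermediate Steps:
c(l) = 194 (c(l) = 2 + (70 + 122) = 2 + 192 = 194)
(233534 + c(-171 - 1/(-49)))/(1077 + (-49329 + V(443))) = (233534 + 194)/(1077 + (-49329 + 170)) = 233728/(1077 - 49159) = 233728/(-48082) = 233728*(-1/48082) = -116864/24041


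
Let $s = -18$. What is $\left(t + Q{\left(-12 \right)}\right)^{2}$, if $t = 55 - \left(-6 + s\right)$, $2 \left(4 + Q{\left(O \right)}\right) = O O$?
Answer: $21609$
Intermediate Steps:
$Q{\left(O \right)} = -4 + \frac{O^{2}}{2}$ ($Q{\left(O \right)} = -4 + \frac{O O}{2} = -4 + \frac{O^{2}}{2}$)
$t = 79$ ($t = 55 - \left(-6 - 18\right) = 55 - -24 = 55 + 24 = 79$)
$\left(t + Q{\left(-12 \right)}\right)^{2} = \left(79 - \left(4 - \frac{\left(-12\right)^{2}}{2}\right)\right)^{2} = \left(79 + \left(-4 + \frac{1}{2} \cdot 144\right)\right)^{2} = \left(79 + \left(-4 + 72\right)\right)^{2} = \left(79 + 68\right)^{2} = 147^{2} = 21609$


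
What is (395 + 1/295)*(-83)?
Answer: -9671658/295 ≈ -32785.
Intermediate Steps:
(395 + 1/295)*(-83) = (116526/295)*(-83) = -9671658/295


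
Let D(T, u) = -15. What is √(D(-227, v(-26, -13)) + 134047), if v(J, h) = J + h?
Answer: 4*√8377 ≈ 366.10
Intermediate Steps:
√(D(-227, v(-26, -13)) + 134047) = √(-15 + 134047) = √134032 = 4*√8377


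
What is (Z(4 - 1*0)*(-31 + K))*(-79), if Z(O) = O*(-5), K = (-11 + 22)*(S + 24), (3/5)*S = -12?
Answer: 20540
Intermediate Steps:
S = -20 (S = (5/3)*(-12) = -20)
K = 44 (K = (-11 + 22)*(-20 + 24) = 11*4 = 44)
Z(O) = -5*O
(Z(4 - 1*0)*(-31 + K))*(-79) = ((-5*(4 - 1*0))*(-31 + 44))*(-79) = (-5*(4 + 0)*13)*(-79) = (-5*4*13)*(-79) = -20*13*(-79) = -260*(-79) = 20540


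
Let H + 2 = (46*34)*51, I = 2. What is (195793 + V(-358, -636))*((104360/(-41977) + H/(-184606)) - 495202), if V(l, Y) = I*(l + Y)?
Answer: -371858009651705625595/3874603031 ≈ -9.5973e+10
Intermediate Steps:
V(l, Y) = 2*Y + 2*l (V(l, Y) = 2*(l + Y) = 2*(Y + l) = 2*Y + 2*l)
H = 79762 (H = -2 + (46*34)*51 = -2 + 1564*51 = -2 + 79764 = 79762)
(195793 + V(-358, -636))*((104360/(-41977) + H/(-184606)) - 495202) = (195793 + (2*(-636) + 2*(-358)))*((104360/(-41977) + 79762/(-184606)) - 495202) = (195793 + (-1272 - 716))*((104360*(-1/41977) + 79762*(-1/184606)) - 495202) = (195793 - 1988)*((-104360/41977 - 39881/92303) - 495202) = 193805*(-11306825817/3874603031 - 495202) = 193805*(-1918722476983079/3874603031) = -371858009651705625595/3874603031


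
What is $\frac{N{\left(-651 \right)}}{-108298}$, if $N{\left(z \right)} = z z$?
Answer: $- \frac{423801}{108298} \approx -3.9133$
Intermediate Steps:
$N{\left(z \right)} = z^{2}$
$\frac{N{\left(-651 \right)}}{-108298} = \frac{\left(-651\right)^{2}}{-108298} = 423801 \left(- \frac{1}{108298}\right) = - \frac{423801}{108298}$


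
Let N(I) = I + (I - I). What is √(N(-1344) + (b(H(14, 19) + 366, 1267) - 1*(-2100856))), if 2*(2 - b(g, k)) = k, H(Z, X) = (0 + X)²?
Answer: √8395522/2 ≈ 1448.8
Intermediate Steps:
H(Z, X) = X²
b(g, k) = 2 - k/2
N(I) = I (N(I) = I + 0 = I)
√(N(-1344) + (b(H(14, 19) + 366, 1267) - 1*(-2100856))) = √(-1344 + ((2 - ½*1267) - 1*(-2100856))) = √(-1344 + ((2 - 1267/2) + 2100856)) = √(-1344 + (-1263/2 + 2100856)) = √(-1344 + 4200449/2) = √(4197761/2) = √8395522/2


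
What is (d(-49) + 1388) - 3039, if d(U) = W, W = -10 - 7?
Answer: -1668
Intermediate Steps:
W = -17
d(U) = -17
(d(-49) + 1388) - 3039 = (-17 + 1388) - 3039 = 1371 - 3039 = -1668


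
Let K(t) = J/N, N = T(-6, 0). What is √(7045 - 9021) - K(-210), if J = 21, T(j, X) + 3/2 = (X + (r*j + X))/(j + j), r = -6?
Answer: 14/3 + 2*I*√494 ≈ 4.6667 + 44.452*I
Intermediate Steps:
T(j, X) = -3/2 + (-6*j + 2*X)/(2*j) (T(j, X) = -3/2 + (X + (-6*j + X))/(j + j) = -3/2 + (X + (X - 6*j))/((2*j)) = -3/2 + (-6*j + 2*X)*(1/(2*j)) = -3/2 + (-6*j + 2*X)/(2*j))
N = -9/2 (N = -9/2 + 0/(-6) = -9/2 + 0*(-⅙) = -9/2 + 0 = -9/2 ≈ -4.5000)
K(t) = -14/3 (K(t) = 21/(-9/2) = 21*(-2/9) = -14/3)
√(7045 - 9021) - K(-210) = √(7045 - 9021) - 1*(-14/3) = √(-1976) + 14/3 = 2*I*√494 + 14/3 = 14/3 + 2*I*√494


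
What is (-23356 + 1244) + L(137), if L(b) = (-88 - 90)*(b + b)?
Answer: -70884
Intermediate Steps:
L(b) = -356*b
(-23356 + 1244) + L(137) = (-23356 + 1244) - 356*137 = -22112 - 48772 = -70884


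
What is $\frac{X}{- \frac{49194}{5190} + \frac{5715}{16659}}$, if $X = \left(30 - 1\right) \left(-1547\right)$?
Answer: $\frac{10261546035}{2089582} \approx 4910.8$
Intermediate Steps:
$X = -44863$ ($X = \left(30 - 1\right) \left(-1547\right) = 29 \left(-1547\right) = -44863$)
$\frac{X}{- \frac{49194}{5190} + \frac{5715}{16659}} = - \frac{44863}{- \frac{49194}{5190} + \frac{5715}{16659}} = - \frac{44863}{\left(-49194\right) \frac{1}{5190} + 5715 \cdot \frac{1}{16659}} = - \frac{44863}{- \frac{8199}{865} + \frac{635}{1851}} = - \frac{44863}{- \frac{14627074}{1601115}} = \left(-44863\right) \left(- \frac{1601115}{14627074}\right) = \frac{10261546035}{2089582}$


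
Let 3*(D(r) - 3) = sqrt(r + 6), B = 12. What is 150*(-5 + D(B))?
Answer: -300 + 150*sqrt(2) ≈ -87.868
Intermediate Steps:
D(r) = 3 + sqrt(6 + r)/3 (D(r) = 3 + sqrt(r + 6)/3 = 3 + sqrt(6 + r)/3)
150*(-5 + D(B)) = 150*(-5 + (3 + sqrt(6 + 12)/3)) = 150*(-5 + (3 + sqrt(18)/3)) = 150*(-5 + (3 + (3*sqrt(2))/3)) = 150*(-5 + (3 + sqrt(2))) = 150*(-2 + sqrt(2)) = -300 + 150*sqrt(2)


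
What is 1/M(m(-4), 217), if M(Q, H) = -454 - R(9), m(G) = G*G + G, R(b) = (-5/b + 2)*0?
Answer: -1/454 ≈ -0.0022026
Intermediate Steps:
R(b) = 0 (R(b) = (2 - 5/b)*0 = 0)
m(G) = G + G² (m(G) = G² + G = G + G²)
M(Q, H) = -454 (M(Q, H) = -454 - 1*0 = -454 + 0 = -454)
1/M(m(-4), 217) = 1/(-454) = -1/454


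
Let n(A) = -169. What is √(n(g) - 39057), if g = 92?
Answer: I*√39226 ≈ 198.06*I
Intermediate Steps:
√(n(g) - 39057) = √(-169 - 39057) = √(-39226) = I*√39226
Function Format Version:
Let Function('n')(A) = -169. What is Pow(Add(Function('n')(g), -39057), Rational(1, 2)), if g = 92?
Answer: Mul(I, Pow(39226, Rational(1, 2))) ≈ Mul(198.06, I)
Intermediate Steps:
Pow(Add(Function('n')(g), -39057), Rational(1, 2)) = Pow(Add(-169, -39057), Rational(1, 2)) = Pow(-39226, Rational(1, 2)) = Mul(I, Pow(39226, Rational(1, 2)))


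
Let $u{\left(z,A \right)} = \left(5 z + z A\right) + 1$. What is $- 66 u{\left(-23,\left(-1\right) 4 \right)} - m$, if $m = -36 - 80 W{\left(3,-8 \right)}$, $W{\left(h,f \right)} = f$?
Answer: $848$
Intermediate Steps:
$u{\left(z,A \right)} = 1 + 5 z + A z$ ($u{\left(z,A \right)} = \left(5 z + A z\right) + 1 = 1 + 5 z + A z$)
$m = 604$ ($m = -36 - -640 = -36 + 640 = 604$)
$- 66 u{\left(-23,\left(-1\right) 4 \right)} - m = - 66 \left(1 + 5 \left(-23\right) + \left(-1\right) 4 \left(-23\right)\right) - 604 = - 66 \left(1 - 115 - -92\right) - 604 = - 66 \left(1 - 115 + 92\right) - 604 = \left(-66\right) \left(-22\right) - 604 = 1452 - 604 = 848$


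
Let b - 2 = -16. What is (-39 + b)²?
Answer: 2809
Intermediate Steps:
b = -14 (b = 2 - 16 = -14)
(-39 + b)² = (-39 - 14)² = (-53)² = 2809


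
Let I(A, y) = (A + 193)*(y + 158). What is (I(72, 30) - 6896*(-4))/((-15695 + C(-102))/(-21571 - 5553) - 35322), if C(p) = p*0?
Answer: -2099506096/958058233 ≈ -2.1914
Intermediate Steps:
C(p) = 0
I(A, y) = (158 + y)*(193 + A) (I(A, y) = (193 + A)*(158 + y) = (158 + y)*(193 + A))
(I(72, 30) - 6896*(-4))/((-15695 + C(-102))/(-21571 - 5553) - 35322) = ((30494 + 158*72 + 193*30 + 72*30) - 6896*(-4))/((-15695 + 0)/(-21571 - 5553) - 35322) = ((30494 + 11376 + 5790 + 2160) + 27584)/(-15695/(-27124) - 35322) = (49820 + 27584)/(-15695*(-1/27124) - 35322) = 77404/(15695/27124 - 35322) = 77404/(-958058233/27124) = 77404*(-27124/958058233) = -2099506096/958058233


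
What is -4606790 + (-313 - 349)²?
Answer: -4168546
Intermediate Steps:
-4606790 + (-313 - 349)² = -4606790 + (-662)² = -4606790 + 438244 = -4168546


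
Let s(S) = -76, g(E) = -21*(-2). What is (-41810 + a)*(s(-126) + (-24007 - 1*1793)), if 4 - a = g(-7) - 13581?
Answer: 731436892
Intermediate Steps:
g(E) = 42
a = 13543 (a = 4 - (42 - 13581) = 4 - 1*(-13539) = 4 + 13539 = 13543)
(-41810 + a)*(s(-126) + (-24007 - 1*1793)) = (-41810 + 13543)*(-76 + (-24007 - 1*1793)) = -28267*(-76 + (-24007 - 1793)) = -28267*(-76 - 25800) = -28267*(-25876) = 731436892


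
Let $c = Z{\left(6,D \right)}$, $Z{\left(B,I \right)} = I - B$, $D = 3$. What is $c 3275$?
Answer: $-9825$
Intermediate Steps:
$c = -3$ ($c = 3 - 6 = -3$)
$c 3275 = \left(-3\right) 3275 = -9825$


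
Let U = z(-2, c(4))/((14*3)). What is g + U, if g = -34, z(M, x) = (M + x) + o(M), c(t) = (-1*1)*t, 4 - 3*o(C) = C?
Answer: -716/21 ≈ -34.095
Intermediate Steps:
o(C) = 4/3 - C/3
c(t) = -t
z(M, x) = 4/3 + x + 2*M/3 (z(M, x) = (M + x) + (4/3 - M/3) = 4/3 + x + 2*M/3)
U = -2/21 (U = (4/3 - 1*4 + (⅔)*(-2))/((14*3)) = (4/3 - 4 - 4/3)/42 = -4*1/42 = -2/21 ≈ -0.095238)
g + U = -34 - 2/21 = -716/21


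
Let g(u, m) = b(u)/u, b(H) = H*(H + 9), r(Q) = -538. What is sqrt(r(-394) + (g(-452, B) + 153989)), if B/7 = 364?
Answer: 4*sqrt(9563) ≈ 391.16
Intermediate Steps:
B = 2548 (B = 7*364 = 2548)
b(H) = H*(9 + H)
g(u, m) = 9 + u (g(u, m) = (u*(9 + u))/u = 9 + u)
sqrt(r(-394) + (g(-452, B) + 153989)) = sqrt(-538 + ((9 - 452) + 153989)) = sqrt(-538 + (-443 + 153989)) = sqrt(-538 + 153546) = sqrt(153008) = 4*sqrt(9563)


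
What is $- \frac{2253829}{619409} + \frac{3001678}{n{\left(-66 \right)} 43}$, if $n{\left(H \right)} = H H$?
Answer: $\frac{718553082985}{58010130486} \approx 12.387$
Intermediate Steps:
$n{\left(H \right)} = H^{2}$
$- \frac{2253829}{619409} + \frac{3001678}{n{\left(-66 \right)} 43} = - \frac{2253829}{619409} + \frac{3001678}{\left(-66\right)^{2} \cdot 43} = \left(-2253829\right) \frac{1}{619409} + \frac{3001678}{4356 \cdot 43} = - \frac{2253829}{619409} + \frac{3001678}{187308} = - \frac{2253829}{619409} + 3001678 \cdot \frac{1}{187308} = - \frac{2253829}{619409} + \frac{1500839}{93654} = \frac{718553082985}{58010130486}$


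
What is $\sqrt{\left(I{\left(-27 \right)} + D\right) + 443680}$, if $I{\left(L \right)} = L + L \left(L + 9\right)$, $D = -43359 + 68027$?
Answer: $\sqrt{468807} \approx 684.69$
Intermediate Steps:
$D = 24668$
$I{\left(L \right)} = L + L \left(9 + L\right)$
$\sqrt{\left(I{\left(-27 \right)} + D\right) + 443680} = \sqrt{\left(- 27 \left(10 - 27\right) + 24668\right) + 443680} = \sqrt{\left(\left(-27\right) \left(-17\right) + 24668\right) + 443680} = \sqrt{\left(459 + 24668\right) + 443680} = \sqrt{25127 + 443680} = \sqrt{468807}$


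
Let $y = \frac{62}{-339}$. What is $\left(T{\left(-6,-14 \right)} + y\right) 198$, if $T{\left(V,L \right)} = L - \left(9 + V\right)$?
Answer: $- \frac{384450}{113} \approx -3402.2$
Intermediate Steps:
$T{\left(V,L \right)} = -9 + L - V$
$y = - \frac{62}{339}$ ($y = 62 \left(- \frac{1}{339}\right) = - \frac{62}{339} \approx -0.18289$)
$\left(T{\left(-6,-14 \right)} + y\right) 198 = \left(\left(-9 - 14 - -6\right) - \frac{62}{339}\right) 198 = \left(\left(-9 - 14 + 6\right) - \frac{62}{339}\right) 198 = \left(-17 - \frac{62}{339}\right) 198 = \left(- \frac{5825}{339}\right) 198 = - \frac{384450}{113}$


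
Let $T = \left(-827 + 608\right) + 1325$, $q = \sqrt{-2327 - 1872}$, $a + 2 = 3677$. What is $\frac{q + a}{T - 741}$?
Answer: $\frac{735}{73} + \frac{i \sqrt{4199}}{365} \approx 10.068 + 0.17753 i$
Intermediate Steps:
$a = 3675$ ($a = -2 + 3677 = 3675$)
$q = i \sqrt{4199}$ ($q = \sqrt{-4199} = i \sqrt{4199} \approx 64.8 i$)
$T = 1106$ ($T = -219 + 1325 = 1106$)
$\frac{q + a}{T - 741} = \frac{i \sqrt{4199} + 3675}{1106 - 741} = \frac{3675 + i \sqrt{4199}}{1106 - 741} = \frac{3675 + i \sqrt{4199}}{365} = \left(3675 + i \sqrt{4199}\right) \frac{1}{365} = \frac{735}{73} + \frac{i \sqrt{4199}}{365}$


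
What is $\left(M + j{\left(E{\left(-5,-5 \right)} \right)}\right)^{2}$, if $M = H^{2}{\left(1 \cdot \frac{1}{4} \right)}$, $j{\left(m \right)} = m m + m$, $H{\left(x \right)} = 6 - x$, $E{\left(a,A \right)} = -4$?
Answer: $\frac{519841}{256} \approx 2030.6$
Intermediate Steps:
$j{\left(m \right)} = m + m^{2}$ ($j{\left(m \right)} = m^{2} + m = m + m^{2}$)
$M = \frac{529}{16}$ ($M = \left(6 - 1 \cdot \frac{1}{4}\right)^{2} = \left(6 - \frac{1}{4}\right)^{2} = \left(\frac{23}{4}\right)^{2} = \frac{529}{16} \approx 33.063$)
$\left(M + j{\left(E{\left(-5,-5 \right)} \right)}\right)^{2} = \left(\frac{529}{16} - 4 \left(1 - 4\right)\right)^{2} = \left(\frac{529}{16} - -12\right)^{2} = \left(\frac{529}{16} + 12\right)^{2} = \left(\frac{721}{16}\right)^{2} = \frac{519841}{256}$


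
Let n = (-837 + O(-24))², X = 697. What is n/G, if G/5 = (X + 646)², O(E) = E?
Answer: 741321/9018245 ≈ 0.082202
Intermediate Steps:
n = 741321 (n = (-837 - 24)² = (-861)² = 741321)
G = 9018245 (G = 5*(697 + 646)² = 5*1343² = 5*1803649 = 9018245)
n/G = 741321/9018245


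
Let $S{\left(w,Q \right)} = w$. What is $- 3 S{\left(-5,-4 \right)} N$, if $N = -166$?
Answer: $-2490$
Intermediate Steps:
$- 3 S{\left(-5,-4 \right)} N = \left(-3\right) \left(-5\right) \left(-166\right) = 15 \left(-166\right) = -2490$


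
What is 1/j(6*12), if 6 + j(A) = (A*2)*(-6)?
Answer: -1/870 ≈ -0.0011494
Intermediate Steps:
j(A) = -6 - 12*A (j(A) = -6 + (A*2)*(-6) = -6 + (2*A)*(-6) = -6 - 12*A)
1/j(6*12) = 1/(-6 - 72*12) = 1/(-6 - 12*72) = 1/(-6 - 864) = 1/(-870) = -1/870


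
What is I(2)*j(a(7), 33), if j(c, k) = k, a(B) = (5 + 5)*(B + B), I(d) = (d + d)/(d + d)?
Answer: 33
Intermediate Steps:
I(d) = 1 (I(d) = (2*d)/((2*d)) = (2*d)*(1/(2*d)) = 1)
a(B) = 20*B (a(B) = 10*(2*B) = 20*B)
I(2)*j(a(7), 33) = 1*33 = 33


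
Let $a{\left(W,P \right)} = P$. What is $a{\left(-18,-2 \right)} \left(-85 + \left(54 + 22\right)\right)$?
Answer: $18$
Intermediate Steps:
$a{\left(-18,-2 \right)} \left(-85 + \left(54 + 22\right)\right) = - 2 \left(-85 + \left(54 + 22\right)\right) = - 2 \left(-85 + 76\right) = \left(-2\right) \left(-9\right) = 18$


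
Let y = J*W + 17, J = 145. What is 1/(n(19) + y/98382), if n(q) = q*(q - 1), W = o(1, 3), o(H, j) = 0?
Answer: 98382/33646661 ≈ 0.0029240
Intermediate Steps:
W = 0
n(q) = q*(-1 + q)
y = 17 (y = 145*0 + 17 = 0 + 17 = 17)
1/(n(19) + y/98382) = 1/(19*(-1 + 19) + 17/98382) = 1/(19*18 + 17*(1/98382)) = 1/(342 + 17/98382) = 1/(33646661/98382) = 98382/33646661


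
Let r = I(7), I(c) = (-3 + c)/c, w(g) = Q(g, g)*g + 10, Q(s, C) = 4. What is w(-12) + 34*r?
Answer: -130/7 ≈ -18.571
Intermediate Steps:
w(g) = 10 + 4*g (w(g) = 4*g + 10 = 10 + 4*g)
I(c) = (-3 + c)/c
r = 4/7 (r = (-3 + 7)/7 = (⅐)*4 = 4/7 ≈ 0.57143)
w(-12) + 34*r = (10 + 4*(-12)) + 34*(4/7) = (10 - 48) + 136/7 = -38 + 136/7 = -130/7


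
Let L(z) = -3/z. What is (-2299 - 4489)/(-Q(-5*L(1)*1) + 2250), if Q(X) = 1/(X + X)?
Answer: -203640/67499 ≈ -3.0169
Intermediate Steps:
Q(X) = 1/(2*X)
(-2299 - 4489)/(-Q(-5*L(1)*1) + 2250) = (-2299 - 4489)/(-1/(2*(-(-15)/1*1)) + 2250) = -6788/(-1/(2*(-(-15)*1)) + 2250) = -6788/(-1/(2*(-5*(-3)*1)) + 2250) = -6788/(-1/(2*(15*1)) + 2250) = -6788/(-1/(2*15) + 2250) = -6788/(-1*1/30 + 2250) = -6788/(-1/30 + 2250) = -6788/67499/30 = -6788*30/67499 = -203640/67499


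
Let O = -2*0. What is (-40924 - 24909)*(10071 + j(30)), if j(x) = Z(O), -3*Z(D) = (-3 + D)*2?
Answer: -663135809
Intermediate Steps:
O = 0
Z(D) = 2 - 2*D/3 (Z(D) = -(-3 + D)*2/3 = -(-6 + 2*D)/3 = 2 - 2*D/3)
j(x) = 2 (j(x) = 2 - ⅔*0 = 2 + 0 = 2)
(-40924 - 24909)*(10071 + j(30)) = (-40924 - 24909)*(10071 + 2) = -65833*10073 = -663135809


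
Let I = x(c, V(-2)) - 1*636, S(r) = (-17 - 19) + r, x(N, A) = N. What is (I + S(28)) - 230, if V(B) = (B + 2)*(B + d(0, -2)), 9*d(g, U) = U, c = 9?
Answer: -865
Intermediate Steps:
d(g, U) = U/9
V(B) = (2 + B)*(-2/9 + B) (V(B) = (B + 2)*(B + (1/9)*(-2)) = (2 + B)*(B - 2/9) = (2 + B)*(-2/9 + B))
S(r) = -36 + r
I = -627 (I = 9 - 1*636 = 9 - 636 = -627)
(I + S(28)) - 230 = (-627 + (-36 + 28)) - 230 = (-627 - 8) - 230 = -635 - 230 = -865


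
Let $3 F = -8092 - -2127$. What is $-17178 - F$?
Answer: $- \frac{45569}{3} \approx -15190.0$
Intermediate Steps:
$F = - \frac{5965}{3}$ ($F = \frac{-8092 - -2127}{3} = \frac{-8092 + \left(-4047 + 6174\right)}{3} = \frac{-8092 + 2127}{3} = \frac{1}{3} \left(-5965\right) = - \frac{5965}{3} \approx -1988.3$)
$-17178 - F = -17178 - - \frac{5965}{3} = -17178 + \frac{5965}{3} = - \frac{45569}{3}$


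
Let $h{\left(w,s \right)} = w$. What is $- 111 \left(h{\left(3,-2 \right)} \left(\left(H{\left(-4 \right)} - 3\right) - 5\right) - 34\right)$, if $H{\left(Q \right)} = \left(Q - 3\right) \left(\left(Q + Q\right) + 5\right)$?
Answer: $-555$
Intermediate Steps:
$H{\left(Q \right)} = \left(-3 + Q\right) \left(5 + 2 Q\right)$ ($H{\left(Q \right)} = \left(-3 + Q\right) \left(2 Q + 5\right) = \left(-3 + Q\right) \left(5 + 2 Q\right)$)
$- 111 \left(h{\left(3,-2 \right)} \left(\left(H{\left(-4 \right)} - 3\right) - 5\right) - 34\right) = - 111 \left(3 \left(\left(\left(-15 - -4 + 2 \left(-4\right)^{2}\right) - 3\right) - 5\right) - 34\right) = - 111 \left(3 \left(\left(\left(-15 + 4 + 2 \cdot 16\right) - 3\right) - 5\right) - 34\right) = - 111 \left(3 \left(\left(\left(-15 + 4 + 32\right) - 3\right) - 5\right) - 34\right) = - 111 \left(3 \left(\left(21 - 3\right) - 5\right) - 34\right) = - 111 \left(3 \left(18 - 5\right) - 34\right) = - 111 \left(3 \cdot 13 - 34\right) = - 111 \left(39 - 34\right) = \left(-111\right) 5 = -555$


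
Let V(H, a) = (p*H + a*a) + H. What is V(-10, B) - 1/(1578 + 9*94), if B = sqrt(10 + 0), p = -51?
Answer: 1236239/2424 ≈ 510.00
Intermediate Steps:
B = sqrt(10) ≈ 3.1623
V(H, a) = a**2 - 50*H (V(H, a) = (-51*H + a*a) + H = (-51*H + a**2) + H = (a**2 - 51*H) + H = a**2 - 50*H)
V(-10, B) - 1/(1578 + 9*94) = ((sqrt(10))**2 - 50*(-10)) - 1/(1578 + 9*94) = (10 + 500) - 1/(1578 + 846) = 510 - 1/2424 = 1236239/2424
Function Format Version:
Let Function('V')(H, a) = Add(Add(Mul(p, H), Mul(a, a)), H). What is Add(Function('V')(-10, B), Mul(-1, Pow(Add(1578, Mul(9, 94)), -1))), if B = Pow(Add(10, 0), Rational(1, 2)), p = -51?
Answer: Rational(1236239, 2424) ≈ 510.00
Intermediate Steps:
B = Pow(10, Rational(1, 2)) ≈ 3.1623
Function('V')(H, a) = Add(Pow(a, 2), Mul(-50, H)) (Function('V')(H, a) = Add(Add(Mul(-51, H), Mul(a, a)), H) = Add(Add(Mul(-51, H), Pow(a, 2)), H) = Add(Add(Pow(a, 2), Mul(-51, H)), H) = Add(Pow(a, 2), Mul(-50, H)))
Add(Function('V')(-10, B), Mul(-1, Pow(Add(1578, Mul(9, 94)), -1))) = Add(Add(Pow(Pow(10, Rational(1, 2)), 2), Mul(-50, -10)), Mul(-1, Pow(Add(1578, Mul(9, 94)), -1))) = Add(Add(10, 500), Mul(-1, Pow(Add(1578, 846), -1))) = Add(510, Mul(-1, Pow(2424, -1))) = Add(510, Mul(-1, Rational(1, 2424))) = Add(510, Rational(-1, 2424)) = Rational(1236239, 2424)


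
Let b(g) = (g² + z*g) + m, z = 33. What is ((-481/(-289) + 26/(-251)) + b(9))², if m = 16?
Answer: 823321705377889/5261906521 ≈ 1.5647e+5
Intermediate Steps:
b(g) = 16 + g² + 33*g (b(g) = (g² + 33*g) + 16 = 16 + g² + 33*g)
((-481/(-289) + 26/(-251)) + b(9))² = ((-481/(-289) + 26/(-251)) + (16 + 9² + 33*9))² = ((-481*(-1/289) + 26*(-1/251)) + (16 + 81 + 297))² = ((481/289 - 26/251) + 394)² = (113217/72539 + 394)² = (28693583/72539)² = 823321705377889/5261906521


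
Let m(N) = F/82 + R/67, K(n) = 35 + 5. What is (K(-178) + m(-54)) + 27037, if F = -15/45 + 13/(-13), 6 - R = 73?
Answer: 3330346/123 ≈ 27076.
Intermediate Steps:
K(n) = 40
R = -67 (R = 6 - 1*73 = 6 - 73 = -67)
F = -4/3 (F = -15*1/45 + 13*(-1/13) = -⅓ - 1 = -4/3 ≈ -1.3333)
m(N) = -125/123 (m(N) = -4/3/82 - 67/67 = -4/3*1/82 - 67*1/67 = -2/123 - 1 = -125/123)
(K(-178) + m(-54)) + 27037 = (40 - 125/123) + 27037 = 4795/123 + 27037 = 3330346/123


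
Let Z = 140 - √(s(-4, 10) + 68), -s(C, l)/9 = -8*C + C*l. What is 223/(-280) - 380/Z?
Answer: -137397/38920 - 38*√35/973 ≈ -3.7613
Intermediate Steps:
s(C, l) = 72*C - 9*C*l (s(C, l) = -9*(-8*C + C*l) = 72*C - 9*C*l)
Z = 140 - 2*√35 (Z = 140 - √(9*(-4)*(8 - 1*10) + 68) = 140 - √(9*(-4)*(8 - 10) + 68) = 140 - √(9*(-4)*(-2) + 68) = 140 - √(72 + 68) = 140 - √140 = 140 - 2*√35 ≈ 128.17)
223/(-280) - 380/Z = 223/(-280) - 380/(140 - 2*√35) = 223*(-1/280) - 380/(140 - 2*√35) = -223/280 - 380/(140 - 2*√35)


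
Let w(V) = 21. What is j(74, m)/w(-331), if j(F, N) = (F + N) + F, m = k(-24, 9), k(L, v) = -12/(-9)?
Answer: 64/9 ≈ 7.1111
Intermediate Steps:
k(L, v) = 4/3 (k(L, v) = -12*(-⅑) = 4/3)
m = 4/3 ≈ 1.3333
j(F, N) = N + 2*F
j(74, m)/w(-331) = (4/3 + 2*74)/21 = (4/3 + 148)*(1/21) = (448/3)*(1/21) = 64/9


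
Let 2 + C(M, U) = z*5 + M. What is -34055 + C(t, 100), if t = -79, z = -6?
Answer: -34166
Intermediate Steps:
C(M, U) = -32 + M (C(M, U) = -2 + (-6*5 + M) = -2 + (-30 + M) = -32 + M)
-34055 + C(t, 100) = -34055 + (-32 - 79) = -34055 - 111 = -34166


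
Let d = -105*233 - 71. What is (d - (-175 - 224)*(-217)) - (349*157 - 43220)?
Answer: -122692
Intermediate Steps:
d = -24536 (d = -24465 - 71 = -24536)
(d - (-175 - 224)*(-217)) - (349*157 - 43220) = (-24536 - (-175 - 224)*(-217)) - (349*157 - 43220) = (-24536 - (-399)*(-217)) - (54793 - 43220) = (-24536 - 1*86583) - 1*11573 = (-24536 - 86583) - 11573 = -111119 - 11573 = -122692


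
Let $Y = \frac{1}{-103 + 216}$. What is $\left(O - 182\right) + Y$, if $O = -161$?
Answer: $- \frac{38758}{113} \approx -342.99$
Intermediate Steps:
$Y = \frac{1}{113} \approx 0.0088496$
$\left(O - 182\right) + Y = \left(-161 - 182\right) + \frac{1}{113} = -343 + \frac{1}{113} = - \frac{38758}{113}$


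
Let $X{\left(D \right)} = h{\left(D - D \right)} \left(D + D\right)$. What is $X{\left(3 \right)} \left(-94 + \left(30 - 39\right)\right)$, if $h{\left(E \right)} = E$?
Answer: $0$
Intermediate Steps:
$X{\left(D \right)} = 0$ ($X{\left(D \right)} = \left(D - D\right) \left(D + D\right) = 0 \cdot 2 D = 0$)
$X{\left(3 \right)} \left(-94 + \left(30 - 39\right)\right) = 0 \left(-94 + \left(30 - 39\right)\right) = 0 \left(-94 - 9\right) = 0 \left(-103\right) = 0$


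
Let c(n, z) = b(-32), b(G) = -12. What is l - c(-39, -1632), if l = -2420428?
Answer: -2420416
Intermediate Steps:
c(n, z) = -12
l - c(-39, -1632) = -2420428 - 1*(-12) = -2420428 + 12 = -2420416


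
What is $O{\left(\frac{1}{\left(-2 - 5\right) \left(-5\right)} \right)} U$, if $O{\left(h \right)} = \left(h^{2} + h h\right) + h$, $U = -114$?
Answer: $- \frac{4218}{1225} \approx -3.4433$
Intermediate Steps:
$O{\left(h \right)} = h + 2 h^{2}$ ($O{\left(h \right)} = \left(h^{2} + h^{2}\right) + h = 2 h^{2} + h = h + 2 h^{2}$)
$O{\left(\frac{1}{\left(-2 - 5\right) \left(-5\right)} \right)} U = \frac{1 + \frac{2}{\left(-2 - 5\right) \left(-5\right)}}{\left(-2 - 5\right) \left(-5\right)} \left(-114\right) = \frac{1 + \frac{2}{\left(-7\right) \left(-5\right)}}{\left(-7\right) \left(-5\right)} \left(-114\right) = \frac{1 + \frac{2}{35}}{35} \left(-114\right) = \frac{1}{35} \cdot \frac{37}{35} \left(-114\right) = \frac{37}{1225} \left(-114\right) = - \frac{4218}{1225}$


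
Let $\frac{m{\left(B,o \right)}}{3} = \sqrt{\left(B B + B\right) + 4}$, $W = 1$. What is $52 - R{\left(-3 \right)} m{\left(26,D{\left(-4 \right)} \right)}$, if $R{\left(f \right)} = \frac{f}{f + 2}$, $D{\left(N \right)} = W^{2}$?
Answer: $52 - 9 \sqrt{706} \approx -187.14$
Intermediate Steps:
$D{\left(N \right)} = 1$ ($D{\left(N \right)} = 1^{2} = 1$)
$m{\left(B,o \right)} = 3 \sqrt{4 + B + B^{2}}$ ($m{\left(B,o \right)} = 3 \sqrt{\left(B B + B\right) + 4} = 3 \sqrt{\left(B^{2} + B\right) + 4} = 3 \sqrt{\left(B + B^{2}\right) + 4} = 3 \sqrt{4 + B + B^{2}}$)
$R{\left(f \right)} = \frac{f}{2 + f}$
$52 - R{\left(-3 \right)} m{\left(26,D{\left(-4 \right)} \right)} = 52 - - \frac{3}{2 - 3} \cdot 3 \sqrt{4 + 26 + 26^{2}} = 52 - - \frac{3}{-1} \cdot 3 \sqrt{4 + 26 + 676} = 52 - \left(-3\right) \left(-1\right) 3 \sqrt{706} = 52 - 3 \cdot 3 \sqrt{706} = 52 - 9 \sqrt{706}$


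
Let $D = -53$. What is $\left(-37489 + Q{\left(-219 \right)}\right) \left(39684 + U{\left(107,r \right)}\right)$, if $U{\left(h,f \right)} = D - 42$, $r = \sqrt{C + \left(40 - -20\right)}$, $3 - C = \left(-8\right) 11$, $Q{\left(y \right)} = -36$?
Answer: $-1485577225$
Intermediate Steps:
$C = 91$ ($C = 3 - \left(-8\right) 11 = 3 - -88 = 3 + 88 = 91$)
$r = \sqrt{151}$ ($r = \sqrt{91 + \left(40 - -20\right)} = \sqrt{91 + \left(40 + 20\right)} = \sqrt{91 + 60} = \sqrt{151} \approx 12.288$)
$U{\left(h,f \right)} = -95$ ($U{\left(h,f \right)} = -53 - 42 = -95$)
$\left(-37489 + Q{\left(-219 \right)}\right) \left(39684 + U{\left(107,r \right)}\right) = \left(-37489 - 36\right) \left(39684 - 95\right) = \left(-37525\right) 39589 = -1485577225$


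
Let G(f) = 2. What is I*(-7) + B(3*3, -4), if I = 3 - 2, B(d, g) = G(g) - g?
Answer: -1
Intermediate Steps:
B(d, g) = 2 - g
I = 1
I*(-7) + B(3*3, -4) = 1*(-7) + (2 - 1*(-4)) = -7 + (2 + 4) = -7 + 6 = -1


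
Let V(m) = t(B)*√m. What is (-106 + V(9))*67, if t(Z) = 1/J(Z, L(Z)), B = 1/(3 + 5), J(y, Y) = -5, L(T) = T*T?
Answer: -35711/5 ≈ -7142.2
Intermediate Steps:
L(T) = T²
B = ⅛ (B = 1/8 = ⅛ ≈ 0.12500)
t(Z) = -⅕ (t(Z) = 1/(-5) = -⅕)
V(m) = -√m/5
(-106 + V(9))*67 = (-106 - √9/5)*67 = (-106 - ⅕*3)*67 = (-106 - ⅗)*67 = -533/5*67 = -35711/5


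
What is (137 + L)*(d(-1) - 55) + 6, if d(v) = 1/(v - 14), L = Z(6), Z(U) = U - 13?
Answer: -21458/3 ≈ -7152.7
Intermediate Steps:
Z(U) = -13 + U
L = -7 (L = -13 + 6 = -7)
d(v) = 1/(-14 + v)
(137 + L)*(d(-1) - 55) + 6 = (137 - 7)*(1/(-14 - 1) - 55) + 6 = 130*(1/(-15) - 55) + 6 = 130*(-1/15 - 55) + 6 = 130*(-826/15) + 6 = -21476/3 + 6 = -21458/3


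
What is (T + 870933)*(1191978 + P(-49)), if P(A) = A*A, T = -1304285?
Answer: -517586528408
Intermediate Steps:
P(A) = A**2
(T + 870933)*(1191978 + P(-49)) = (-1304285 + 870933)*(1191978 + (-49)**2) = -433352*(1191978 + 2401) = -433352*1194379 = -517586528408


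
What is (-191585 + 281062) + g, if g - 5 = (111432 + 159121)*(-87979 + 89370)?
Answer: 376428705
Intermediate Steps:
g = 376339228 (g = 5 + (111432 + 159121)*(-87979 + 89370) = 5 + 270553*1391 = 5 + 376339223 = 376339228)
(-191585 + 281062) + g = (-191585 + 281062) + 376339228 = 89477 + 376339228 = 376428705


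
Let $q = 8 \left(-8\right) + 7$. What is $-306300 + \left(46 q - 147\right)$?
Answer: $-309069$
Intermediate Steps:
$q = -57$ ($q = -64 + 7 = -57$)
$-306300 + \left(46 q - 147\right) = -306300 + \left(46 \left(-57\right) - 147\right) = -306300 - 2769 = -309069$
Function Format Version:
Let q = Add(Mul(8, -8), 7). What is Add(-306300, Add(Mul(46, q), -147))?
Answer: -309069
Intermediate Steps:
q = -57 (q = Add(-64, 7) = -57)
Add(-306300, Add(Mul(46, q), -147)) = Add(-306300, Add(Mul(46, -57), -147)) = Add(-306300, Add(-2622, -147)) = Add(-306300, -2769) = -309069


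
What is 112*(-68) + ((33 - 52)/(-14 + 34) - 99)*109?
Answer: -370211/20 ≈ -18511.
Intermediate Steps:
112*(-68) + ((33 - 52)/(-14 + 34) - 99)*109 = -7616 + (-19/20 - 99)*109 = -7616 - 1999/20*109 = -7616 - 217891/20 = -370211/20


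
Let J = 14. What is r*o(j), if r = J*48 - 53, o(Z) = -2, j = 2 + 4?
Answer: -1238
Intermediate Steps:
j = 6
r = 619 (r = 14*48 - 53 = 672 - 53 = 619)
r*o(j) = 619*(-2) = -1238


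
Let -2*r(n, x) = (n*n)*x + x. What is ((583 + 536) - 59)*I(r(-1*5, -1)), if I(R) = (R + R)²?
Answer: 716560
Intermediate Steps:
r(n, x) = -x/2 - x*n²/2 (r(n, x) = -((n*n)*x + x)/2 = -(n²*x + x)/2 = -(x*n² + x)/2 = -(x + x*n²)/2 = -x/2 - x*n²/2)
I(R) = 4*R² (I(R) = (2*R)² = 4*R²)
((583 + 536) - 59)*I(r(-1*5, -1)) = ((583 + 536) - 59)*(4*(-½*(-1)*(1 + (-1*5)²))²) = (1119 - 59)*(4*(-½*(-1)*(1 + (-5)²))²) = 1060*(4*(-½*(-1)*(1 + 25))²) = 1060*(4*(-½*(-1)*26)²) = 1060*(4*13²) = 1060*(4*169) = 1060*676 = 716560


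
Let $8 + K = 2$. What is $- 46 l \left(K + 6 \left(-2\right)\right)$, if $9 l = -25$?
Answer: $-2300$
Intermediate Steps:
$K = -6$ ($K = -8 + 2 = -6$)
$l = - \frac{25}{9}$ ($l = \frac{1}{9} \left(-25\right) = - \frac{25}{9} \approx -2.7778$)
$- 46 l \left(K + 6 \left(-2\right)\right) = \left(-46\right) \left(- \frac{25}{9}\right) \left(-6 + 6 \left(-2\right)\right) = \frac{1150 \left(-6 - 12\right)}{9} = \frac{1150}{9} \left(-18\right) = -2300$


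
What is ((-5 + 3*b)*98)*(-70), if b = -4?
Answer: 116620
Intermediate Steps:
((-5 + 3*b)*98)*(-70) = ((-5 + 3*(-4))*98)*(-70) = ((-5 - 12)*98)*(-70) = -17*98*(-70) = -1666*(-70) = 116620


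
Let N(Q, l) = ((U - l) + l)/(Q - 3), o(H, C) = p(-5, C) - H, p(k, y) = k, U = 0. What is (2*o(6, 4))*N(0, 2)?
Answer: 0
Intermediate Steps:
o(H, C) = -5 - H
N(Q, l) = 0 (N(Q, l) = ((0 - l) + l)/(Q - 3) = (-l + l)/(-3 + Q) = 0/(-3 + Q) = 0)
(2*o(6, 4))*N(0, 2) = (2*(-5 - 1*6))*0 = (2*(-5 - 6))*0 = (2*(-11))*0 = -22*0 = 0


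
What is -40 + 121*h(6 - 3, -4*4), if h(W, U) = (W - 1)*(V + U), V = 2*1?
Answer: -3428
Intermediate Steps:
V = 2
h(W, U) = (-1 + W)*(2 + U) (h(W, U) = (W - 1)*(2 + U) = (-1 + W)*(2 + U))
-40 + 121*h(6 - 3, -4*4) = -40 + 121*(-2 - (-4)*4 + 2*(6 - 3) + (-4*4)*(6 - 3)) = -40 + 121*(-2 - 1*(-16) + 2*3 - 16*3) = -40 + 121*(-2 + 16 + 6 - 48) = -40 + 121*(-28) = -40 - 3388 = -3428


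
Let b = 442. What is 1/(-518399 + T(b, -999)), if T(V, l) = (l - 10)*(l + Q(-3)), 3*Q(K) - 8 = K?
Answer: 3/1463731 ≈ 2.0496e-6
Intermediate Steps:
Q(K) = 8/3 + K/3
T(V, l) = (-10 + l)*(5/3 + l) (T(V, l) = (l - 10)*(l + (8/3 + (1/3)*(-3))) = (-10 + l)*(l + (8/3 - 1)) = (-10 + l)*(l + 5/3) = (-10 + l)*(5/3 + l))
1/(-518399 + T(b, -999)) = 1/(-518399 + (-50/3 + (-999)**2 - 25/3*(-999))) = 1/(-518399 + (-50/3 + 998001 + 8325)) = 1/(-518399 + 3018928/3) = 1/(1463731/3) = 3/1463731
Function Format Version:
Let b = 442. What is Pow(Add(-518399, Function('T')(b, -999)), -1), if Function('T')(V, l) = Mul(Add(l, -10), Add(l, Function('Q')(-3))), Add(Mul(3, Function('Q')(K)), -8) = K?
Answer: Rational(3, 1463731) ≈ 2.0496e-6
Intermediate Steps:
Function('Q')(K) = Add(Rational(8, 3), Mul(Rational(1, 3), K))
Function('T')(V, l) = Mul(Add(-10, l), Add(Rational(5, 3), l)) (Function('T')(V, l) = Mul(Add(l, -10), Add(l, Add(Rational(8, 3), Mul(Rational(1, 3), -3)))) = Mul(Add(-10, l), Add(l, Add(Rational(8, 3), -1))) = Mul(Add(-10, l), Add(l, Rational(5, 3))) = Mul(Add(-10, l), Add(Rational(5, 3), l)))
Pow(Add(-518399, Function('T')(b, -999)), -1) = Pow(Add(-518399, Add(Rational(-50, 3), Pow(-999, 2), Mul(Rational(-25, 3), -999))), -1) = Pow(Add(-518399, Add(Rational(-50, 3), 998001, 8325)), -1) = Pow(Add(-518399, Rational(3018928, 3)), -1) = Pow(Rational(1463731, 3), -1) = Rational(3, 1463731)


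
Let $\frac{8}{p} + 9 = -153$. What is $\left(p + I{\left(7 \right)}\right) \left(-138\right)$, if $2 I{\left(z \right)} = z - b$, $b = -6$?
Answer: $- \frac{24035}{27} \approx -890.19$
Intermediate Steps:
$I{\left(z \right)} = 3 + \frac{z}{2}$ ($I{\left(z \right)} = \frac{z - -6}{2} = \frac{z + 6}{2} = \frac{6 + z}{2} = 3 + \frac{z}{2}$)
$p = - \frac{4}{81}$ ($p = \frac{8}{-9 - 153} = \frac{8}{-162} = 8 \left(- \frac{1}{162}\right) = - \frac{4}{81} \approx -0.049383$)
$\left(p + I{\left(7 \right)}\right) \left(-138\right) = \left(- \frac{4}{81} + \left(3 + \frac{1}{2} \cdot 7\right)\right) \left(-138\right) = \left(- \frac{4}{81} + \left(3 + \frac{7}{2}\right)\right) \left(-138\right) = \left(- \frac{4}{81} + \frac{13}{2}\right) \left(-138\right) = \frac{1045}{162} \left(-138\right) = - \frac{24035}{27}$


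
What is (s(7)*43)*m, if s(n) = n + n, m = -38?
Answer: -22876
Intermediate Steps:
s(n) = 2*n
(s(7)*43)*m = ((2*7)*43)*(-38) = (14*43)*(-38) = 602*(-38) = -22876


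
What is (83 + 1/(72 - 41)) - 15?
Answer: 2109/31 ≈ 68.032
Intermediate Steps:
(83 + 1/(72 - 41)) - 15 = (83 + 1/31) - 15 = 2574/31 - 15 = 2109/31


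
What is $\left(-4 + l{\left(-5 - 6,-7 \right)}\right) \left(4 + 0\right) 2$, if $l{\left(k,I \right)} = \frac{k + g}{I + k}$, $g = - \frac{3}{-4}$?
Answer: $- \frac{247}{9} \approx -27.444$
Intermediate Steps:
$g = \frac{3}{4}$ ($g = \left(-3\right) \left(- \frac{1}{4}\right) = \frac{3}{4} \approx 0.75$)
$l{\left(k,I \right)} = \frac{\frac{3}{4} + k}{I + k}$ ($l{\left(k,I \right)} = \frac{k + \frac{3}{4}}{I + k} = \frac{\frac{3}{4} + k}{I + k}$)
$\left(-4 + l{\left(-5 - 6,-7 \right)}\right) \left(4 + 0\right) 2 = \left(-4 + \frac{\frac{3}{4} - 11}{-7 - 11}\right) \left(4 + 0\right) 2 = \left(-4 + \frac{\frac{3}{4} - 11}{-7 - 11}\right) 4 \cdot 2 = \left(-4 + \frac{\frac{3}{4} - 11}{-7 - 11}\right) 8 = \left(-4 + \frac{1}{-18} \left(- \frac{41}{4}\right)\right) 8 = \left(-4 - - \frac{41}{72}\right) 8 = \left(-4 + \frac{41}{72}\right) 8 = \left(- \frac{247}{72}\right) 8 = - \frac{247}{9}$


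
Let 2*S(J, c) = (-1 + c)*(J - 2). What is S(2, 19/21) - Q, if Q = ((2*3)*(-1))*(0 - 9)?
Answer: -54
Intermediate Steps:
S(J, c) = (-1 + c)*(-2 + J)/2 (S(J, c) = ((-1 + c)*(J - 2))/2 = ((-1 + c)*(-2 + J))/2 = (-1 + c)*(-2 + J)/2)
Q = 54 (Q = (6*(-1))*(-9) = -6*(-9) = 54)
S(2, 19/21) - Q = (1 - 19/21 - ½*2 + (½)*2*(19/21)) - 1*54 = (1 - 19/21 - 1 + (½)*2*(19*(1/21))) - 54 = (1 - 1*19/21 - 1 + (½)*2*(19/21)) - 54 = (1 - 19/21 - 1 + 19/21) - 54 = 0 - 54 = -54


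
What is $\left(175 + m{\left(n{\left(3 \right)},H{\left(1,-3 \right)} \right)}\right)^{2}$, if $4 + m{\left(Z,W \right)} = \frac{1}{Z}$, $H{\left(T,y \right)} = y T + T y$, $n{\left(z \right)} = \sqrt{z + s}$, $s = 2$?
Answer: $\frac{\left(855 + \sqrt{5}\right)^{2}}{25} \approx 29394.0$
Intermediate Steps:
$n{\left(z \right)} = \sqrt{2 + z}$ ($n{\left(z \right)} = \sqrt{z + 2} = \sqrt{2 + z}$)
$H{\left(T,y \right)} = 2 T y$ ($H{\left(T,y \right)} = T y + T y = 2 T y$)
$m{\left(Z,W \right)} = -4 + \frac{1}{Z}$
$\left(175 + m{\left(n{\left(3 \right)},H{\left(1,-3 \right)} \right)}\right)^{2} = \left(175 - \left(4 - \frac{1}{\sqrt{2 + 3}}\right)\right)^{2} = \left(175 - \left(4 - \frac{1}{\sqrt{5}}\right)\right)^{2} = \left(175 - \left(4 - \frac{\sqrt{5}}{5}\right)\right)^{2} = \left(171 + \frac{\sqrt{5}}{5}\right)^{2}$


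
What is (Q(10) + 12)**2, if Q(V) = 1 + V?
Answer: 529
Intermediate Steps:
(Q(10) + 12)**2 = ((1 + 10) + 12)**2 = (11 + 12)**2 = 23**2 = 529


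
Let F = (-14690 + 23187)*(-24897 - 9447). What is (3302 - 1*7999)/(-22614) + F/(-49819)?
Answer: 6599473370195/1126606866 ≈ 5857.8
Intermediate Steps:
F = -291820968 (F = 8497*(-34344) = -291820968)
(3302 - 1*7999)/(-22614) + F/(-49819) = (3302 - 1*7999)/(-22614) - 291820968/(-49819) = (3302 - 7999)*(-1/22614) - 291820968*(-1/49819) = -4697*(-1/22614) + 291820968/49819 = 4697/22614 + 291820968/49819 = 6599473370195/1126606866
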